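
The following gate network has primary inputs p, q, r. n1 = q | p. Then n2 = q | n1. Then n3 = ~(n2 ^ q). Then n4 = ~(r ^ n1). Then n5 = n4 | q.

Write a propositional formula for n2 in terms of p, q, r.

q | (q | p)

n1 = q | p
n2 = q | n1 = q | (q | p)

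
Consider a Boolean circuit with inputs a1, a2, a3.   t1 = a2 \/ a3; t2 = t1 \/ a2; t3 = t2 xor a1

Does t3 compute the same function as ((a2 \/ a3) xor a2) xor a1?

t1 = a2 \/ a3
t2 = t1 \/ a2 = (a2 \/ a3) \/ a2
t3 = t2 xor a1 = ((a2 \/ a3) \/ a2) xor a1
At a1=0, a2=1, a3=0: circuit gives 1, formula gives 0.

No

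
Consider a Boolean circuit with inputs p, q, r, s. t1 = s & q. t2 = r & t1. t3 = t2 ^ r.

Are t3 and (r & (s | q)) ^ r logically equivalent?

t1 = s & q
t2 = r & t1 = r & (s & q)
t3 = t2 ^ r = (r & (s & q)) ^ r
At p=0, q=0, r=1, s=1: circuit gives 1, formula gives 0.

No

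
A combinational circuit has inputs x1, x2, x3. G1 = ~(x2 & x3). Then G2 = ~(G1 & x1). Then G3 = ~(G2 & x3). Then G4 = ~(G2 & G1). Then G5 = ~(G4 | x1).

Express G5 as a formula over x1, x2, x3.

G1 = ~(x2 & x3)
G2 = ~(G1 & x1) = ~((~(x2 & x3)) & x1)
G4 = ~(G2 & G1) = ~((~((~(x2 & x3)) & x1)) & (~(x2 & x3)))
G5 = ~(G4 | x1) = ~((~((~((~(x2 & x3)) & x1)) & (~(x2 & x3)))) | x1)

~((~((~((~(x2 & x3)) & x1)) & (~(x2 & x3)))) | x1)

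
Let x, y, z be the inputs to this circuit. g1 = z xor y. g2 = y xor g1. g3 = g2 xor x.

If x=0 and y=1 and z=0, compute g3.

0

g1 = 0 xor 1 = 1
g2 = 1 xor 1 = 0
g3 = 0 xor 0 = 0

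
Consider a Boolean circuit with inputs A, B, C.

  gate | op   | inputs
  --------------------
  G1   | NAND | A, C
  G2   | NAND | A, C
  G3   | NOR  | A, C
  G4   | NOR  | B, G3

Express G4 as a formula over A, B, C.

B NOR (A NOR C)

G3 = A NOR C
G4 = B NOR G3 = B NOR (A NOR C)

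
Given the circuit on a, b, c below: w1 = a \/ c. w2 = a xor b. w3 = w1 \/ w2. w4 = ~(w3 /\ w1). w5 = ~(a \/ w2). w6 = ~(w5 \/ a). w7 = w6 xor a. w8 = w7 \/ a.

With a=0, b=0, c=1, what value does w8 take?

0

w2 = 0 xor 0 = 0
w5 = ~(0 \/ 0) = 1
w6 = ~(1 \/ 0) = 0
w7 = 0 xor 0 = 0
w8 = 0 \/ 0 = 0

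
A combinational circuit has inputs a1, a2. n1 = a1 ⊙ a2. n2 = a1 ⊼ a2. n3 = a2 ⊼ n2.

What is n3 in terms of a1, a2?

a2 ⊼ (a1 ⊼ a2)

n2 = a1 ⊼ a2
n3 = a2 ⊼ n2 = a2 ⊼ (a1 ⊼ a2)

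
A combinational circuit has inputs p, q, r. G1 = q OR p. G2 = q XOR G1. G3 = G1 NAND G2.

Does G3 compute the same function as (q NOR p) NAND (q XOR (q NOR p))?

G1 = q OR p
G2 = q XOR G1 = q XOR (q OR p)
G3 = G1 NAND G2 = (q OR p) NAND (q XOR (q OR p))
At p=0, q=0, r=0: circuit gives 1, formula gives 0.

No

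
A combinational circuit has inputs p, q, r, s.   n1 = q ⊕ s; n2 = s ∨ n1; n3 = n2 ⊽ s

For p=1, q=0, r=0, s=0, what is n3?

1

n1 = 0 ⊕ 0 = 0
n2 = 0 ∨ 0 = 0
n3 = 0 ⊽ 0 = 1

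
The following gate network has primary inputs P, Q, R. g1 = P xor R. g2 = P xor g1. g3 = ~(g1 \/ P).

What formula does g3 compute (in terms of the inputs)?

~((P xor R) \/ P)

g1 = P xor R
g3 = ~(g1 \/ P) = ~((P xor R) \/ P)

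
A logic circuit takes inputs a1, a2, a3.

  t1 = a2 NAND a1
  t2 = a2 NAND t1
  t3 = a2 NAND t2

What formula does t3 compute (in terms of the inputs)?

a2 NAND (a2 NAND (a2 NAND a1))

t1 = a2 NAND a1
t2 = a2 NAND t1 = a2 NAND (a2 NAND a1)
t3 = a2 NAND t2 = a2 NAND (a2 NAND (a2 NAND a1))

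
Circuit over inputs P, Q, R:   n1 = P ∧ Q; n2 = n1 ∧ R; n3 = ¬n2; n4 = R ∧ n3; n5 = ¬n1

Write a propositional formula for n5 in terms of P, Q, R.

n1 = P ∧ Q
n5 = ¬n1 = ¬(P ∧ Q)

¬(P ∧ Q)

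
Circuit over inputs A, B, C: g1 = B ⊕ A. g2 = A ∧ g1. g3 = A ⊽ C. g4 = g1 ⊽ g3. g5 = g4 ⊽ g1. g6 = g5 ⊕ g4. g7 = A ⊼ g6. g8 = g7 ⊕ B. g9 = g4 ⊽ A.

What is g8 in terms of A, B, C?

g1 = B ⊕ A
g3 = A ⊽ C
g4 = g1 ⊽ g3 = (B ⊕ A) ⊽ (A ⊽ C)
g5 = g4 ⊽ g1 = ((B ⊕ A) ⊽ (A ⊽ C)) ⊽ (B ⊕ A)
g6 = g5 ⊕ g4 = (((B ⊕ A) ⊽ (A ⊽ C)) ⊽ (B ⊕ A)) ⊕ ((B ⊕ A) ⊽ (A ⊽ C))
g7 = A ⊼ g6 = A ⊼ ((((B ⊕ A) ⊽ (A ⊽ C)) ⊽ (B ⊕ A)) ⊕ ((B ⊕ A) ⊽ (A ⊽ C)))
g8 = g7 ⊕ B = (A ⊼ ((((B ⊕ A) ⊽ (A ⊽ C)) ⊽ (B ⊕ A)) ⊕ ((B ⊕ A) ⊽ (A ⊽ C)))) ⊕ B

(A ⊼ ((((B ⊕ A) ⊽ (A ⊽ C)) ⊽ (B ⊕ A)) ⊕ ((B ⊕ A) ⊽ (A ⊽ C)))) ⊕ B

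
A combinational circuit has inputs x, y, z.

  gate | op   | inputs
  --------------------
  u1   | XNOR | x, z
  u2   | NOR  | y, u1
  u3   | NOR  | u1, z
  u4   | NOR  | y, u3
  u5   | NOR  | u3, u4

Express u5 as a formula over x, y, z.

u1 = x XNOR z
u3 = u1 NOR z = (x XNOR z) NOR z
u4 = y NOR u3 = y NOR ((x XNOR z) NOR z)
u5 = u3 NOR u4 = ((x XNOR z) NOR z) NOR (y NOR ((x XNOR z) NOR z))

((x XNOR z) NOR z) NOR (y NOR ((x XNOR z) NOR z))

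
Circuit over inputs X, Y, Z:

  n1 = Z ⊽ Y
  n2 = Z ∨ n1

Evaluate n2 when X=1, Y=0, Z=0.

1

n1 = 0 ⊽ 0 = 1
n2 = 0 ∨ 1 = 1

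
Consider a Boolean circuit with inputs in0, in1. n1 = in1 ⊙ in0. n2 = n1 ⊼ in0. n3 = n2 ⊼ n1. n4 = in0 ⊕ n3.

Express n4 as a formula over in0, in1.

n1 = in1 ⊙ in0
n2 = n1 ⊼ in0 = (in1 ⊙ in0) ⊼ in0
n3 = n2 ⊼ n1 = ((in1 ⊙ in0) ⊼ in0) ⊼ (in1 ⊙ in0)
n4 = in0 ⊕ n3 = in0 ⊕ (((in1 ⊙ in0) ⊼ in0) ⊼ (in1 ⊙ in0))

in0 ⊕ (((in1 ⊙ in0) ⊼ in0) ⊼ (in1 ⊙ in0))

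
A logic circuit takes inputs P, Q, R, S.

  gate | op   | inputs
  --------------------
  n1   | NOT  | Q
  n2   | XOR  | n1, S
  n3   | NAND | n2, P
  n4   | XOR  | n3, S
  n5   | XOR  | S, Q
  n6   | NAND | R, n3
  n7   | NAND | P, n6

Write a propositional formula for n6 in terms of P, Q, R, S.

R NAND ((NOT Q XOR S) NAND P)

n1 = NOT Q
n2 = n1 XOR S = NOT Q XOR S
n3 = n2 NAND P = (NOT Q XOR S) NAND P
n6 = R NAND n3 = R NAND ((NOT Q XOR S) NAND P)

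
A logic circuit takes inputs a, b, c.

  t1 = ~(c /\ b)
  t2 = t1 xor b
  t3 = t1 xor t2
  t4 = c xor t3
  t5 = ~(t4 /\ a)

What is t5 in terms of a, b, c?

t1 = ~(c /\ b)
t2 = t1 xor b = (~(c /\ b)) xor b
t3 = t1 xor t2 = (~(c /\ b)) xor ((~(c /\ b)) xor b)
t4 = c xor t3 = c xor ((~(c /\ b)) xor ((~(c /\ b)) xor b))
t5 = ~(t4 /\ a) = ~((c xor ((~(c /\ b)) xor ((~(c /\ b)) xor b))) /\ a)

~((c xor ((~(c /\ b)) xor ((~(c /\ b)) xor b))) /\ a)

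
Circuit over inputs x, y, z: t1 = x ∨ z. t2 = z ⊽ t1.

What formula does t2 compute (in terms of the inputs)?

t1 = x ∨ z
t2 = z ⊽ t1 = z ⊽ (x ∨ z)

z ⊽ (x ∨ z)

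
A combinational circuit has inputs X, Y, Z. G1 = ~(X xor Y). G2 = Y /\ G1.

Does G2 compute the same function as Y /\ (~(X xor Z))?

G1 = ~(X xor Y)
G2 = Y /\ G1 = Y /\ (~(X xor Y))
At X=0, Y=1, Z=0: circuit gives 0, formula gives 1.

No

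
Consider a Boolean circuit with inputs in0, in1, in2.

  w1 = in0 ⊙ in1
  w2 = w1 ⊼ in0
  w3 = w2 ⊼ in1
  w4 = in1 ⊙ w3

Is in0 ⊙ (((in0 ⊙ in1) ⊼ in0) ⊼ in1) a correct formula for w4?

w1 = in0 ⊙ in1
w2 = w1 ⊼ in0 = (in0 ⊙ in1) ⊼ in0
w3 = w2 ⊼ in1 = ((in0 ⊙ in1) ⊼ in0) ⊼ in1
w4 = in1 ⊙ w3 = in1 ⊙ (((in0 ⊙ in1) ⊼ in0) ⊼ in1)
At in0=0, in1=1, in2=0: circuit gives 0, formula gives 1.

No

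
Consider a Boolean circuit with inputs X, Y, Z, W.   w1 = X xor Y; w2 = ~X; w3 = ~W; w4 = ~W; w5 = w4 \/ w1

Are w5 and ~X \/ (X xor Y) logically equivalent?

No

w1 = X xor Y
w4 = ~W
w5 = w4 \/ w1 = ~W \/ (X xor Y)
At X=0, Y=0, Z=0, W=1: circuit gives 0, formula gives 1.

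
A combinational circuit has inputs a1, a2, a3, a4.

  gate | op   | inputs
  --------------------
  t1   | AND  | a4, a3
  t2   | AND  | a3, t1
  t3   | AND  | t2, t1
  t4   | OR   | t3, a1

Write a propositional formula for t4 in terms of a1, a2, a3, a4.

t1 = a4 AND a3
t2 = a3 AND t1 = a3 AND (a4 AND a3)
t3 = t2 AND t1 = (a3 AND (a4 AND a3)) AND (a4 AND a3)
t4 = t3 OR a1 = ((a3 AND (a4 AND a3)) AND (a4 AND a3)) OR a1

((a3 AND (a4 AND a3)) AND (a4 AND a3)) OR a1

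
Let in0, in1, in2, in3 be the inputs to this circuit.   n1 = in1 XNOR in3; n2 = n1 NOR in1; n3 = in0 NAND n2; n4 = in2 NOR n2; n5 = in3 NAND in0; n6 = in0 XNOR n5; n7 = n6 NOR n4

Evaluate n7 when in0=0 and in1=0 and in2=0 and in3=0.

0

n1 = 0 XNOR 0 = 1
n2 = 1 NOR 0 = 0
n4 = 0 NOR 0 = 1
n5 = 0 NAND 0 = 1
n6 = 0 XNOR 1 = 0
n7 = 0 NOR 1 = 0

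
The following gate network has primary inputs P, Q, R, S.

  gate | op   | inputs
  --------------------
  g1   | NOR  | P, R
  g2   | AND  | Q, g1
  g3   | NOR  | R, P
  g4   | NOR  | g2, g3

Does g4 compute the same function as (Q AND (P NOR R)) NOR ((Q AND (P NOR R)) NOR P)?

No

g1 = P NOR R
g2 = Q AND g1 = Q AND (P NOR R)
g3 = R NOR P
g4 = g2 NOR g3 = (Q AND (P NOR R)) NOR (R NOR P)
At P=0, Q=0, R=1, S=0: circuit gives 1, formula gives 0.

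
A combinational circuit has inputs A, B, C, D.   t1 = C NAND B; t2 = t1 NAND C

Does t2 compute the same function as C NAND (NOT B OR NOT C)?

t1 = C NAND B
t2 = t1 NAND C = (C NAND B) NAND C
At A=0, B=0, C=1, D=0: circuit gives 0, formula gives 0.
At A=0, B=0, C=0, D=0: circuit gives 1, formula gives 1.
Agrees on all 16 inputs.

Yes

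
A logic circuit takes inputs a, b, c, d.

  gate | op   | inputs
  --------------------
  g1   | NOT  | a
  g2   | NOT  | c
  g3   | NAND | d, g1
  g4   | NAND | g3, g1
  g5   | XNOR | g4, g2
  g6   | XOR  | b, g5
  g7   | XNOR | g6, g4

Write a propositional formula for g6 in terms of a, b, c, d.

b XOR (((d NAND NOT a) NAND NOT a) XNOR NOT c)

g1 = NOT a
g2 = NOT c
g3 = d NAND g1 = d NAND NOT a
g4 = g3 NAND g1 = (d NAND NOT a) NAND NOT a
g5 = g4 XNOR g2 = ((d NAND NOT a) NAND NOT a) XNOR NOT c
g6 = b XOR g5 = b XOR (((d NAND NOT a) NAND NOT a) XNOR NOT c)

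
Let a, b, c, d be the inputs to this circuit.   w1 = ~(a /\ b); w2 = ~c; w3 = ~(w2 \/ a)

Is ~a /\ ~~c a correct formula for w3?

w2 = ~c
w3 = ~(w2 \/ a) = ~(~c \/ a)
At a=0, b=0, c=0, d=0: circuit gives 0, formula gives 0.
At a=0, b=0, c=1, d=0: circuit gives 1, formula gives 1.
Agrees on all 16 inputs.

Yes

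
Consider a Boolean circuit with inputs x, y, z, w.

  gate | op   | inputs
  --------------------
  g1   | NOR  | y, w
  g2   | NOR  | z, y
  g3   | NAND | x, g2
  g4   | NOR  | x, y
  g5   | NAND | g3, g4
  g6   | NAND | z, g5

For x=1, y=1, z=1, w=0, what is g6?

g2 = 1 NOR 1 = 0
g3 = 1 NAND 0 = 1
g4 = 1 NOR 1 = 0
g5 = 1 NAND 0 = 1
g6 = 1 NAND 1 = 0

0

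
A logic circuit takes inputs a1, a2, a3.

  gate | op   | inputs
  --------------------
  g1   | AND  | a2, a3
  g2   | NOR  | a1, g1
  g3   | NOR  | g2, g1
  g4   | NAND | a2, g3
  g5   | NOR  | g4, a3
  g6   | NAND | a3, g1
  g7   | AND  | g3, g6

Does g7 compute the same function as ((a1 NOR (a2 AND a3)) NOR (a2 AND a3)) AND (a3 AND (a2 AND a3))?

No

g1 = a2 AND a3
g2 = a1 NOR g1 = a1 NOR (a2 AND a3)
g3 = g2 NOR g1 = (a1 NOR (a2 AND a3)) NOR (a2 AND a3)
g6 = a3 NAND g1 = a3 NAND (a2 AND a3)
g7 = g3 AND g6 = ((a1 NOR (a2 AND a3)) NOR (a2 AND a3)) AND (a3 NAND (a2 AND a3))
At a1=1, a2=0, a3=0: circuit gives 1, formula gives 0.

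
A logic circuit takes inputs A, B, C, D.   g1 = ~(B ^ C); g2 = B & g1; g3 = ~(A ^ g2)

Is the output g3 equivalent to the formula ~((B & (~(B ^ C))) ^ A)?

g1 = ~(B ^ C)
g2 = B & g1 = B & (~(B ^ C))
g3 = ~(A ^ g2) = ~(A ^ (B & (~(B ^ C))))
At A=0, B=1, C=1, D=0: circuit gives 0, formula gives 0.
At A=0, B=0, C=0, D=0: circuit gives 1, formula gives 1.
Agrees on all 16 inputs.

Yes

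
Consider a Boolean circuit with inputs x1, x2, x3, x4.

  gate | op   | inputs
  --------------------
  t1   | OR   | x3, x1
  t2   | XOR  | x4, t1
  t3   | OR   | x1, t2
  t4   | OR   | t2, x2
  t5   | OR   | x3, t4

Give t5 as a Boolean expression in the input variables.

t1 = x3 OR x1
t2 = x4 XOR t1 = x4 XOR (x3 OR x1)
t4 = t2 OR x2 = (x4 XOR (x3 OR x1)) OR x2
t5 = x3 OR t4 = x3 OR ((x4 XOR (x3 OR x1)) OR x2)

x3 OR ((x4 XOR (x3 OR x1)) OR x2)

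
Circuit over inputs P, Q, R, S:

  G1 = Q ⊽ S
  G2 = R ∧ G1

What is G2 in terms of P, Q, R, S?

G1 = Q ⊽ S
G2 = R ∧ G1 = R ∧ (Q ⊽ S)

R ∧ (Q ⊽ S)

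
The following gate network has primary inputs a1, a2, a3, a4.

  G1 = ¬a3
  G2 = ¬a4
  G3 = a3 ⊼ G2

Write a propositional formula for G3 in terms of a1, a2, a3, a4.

a3 ⊼ ¬a4

G2 = ¬a4
G3 = a3 ⊼ G2 = a3 ⊼ ¬a4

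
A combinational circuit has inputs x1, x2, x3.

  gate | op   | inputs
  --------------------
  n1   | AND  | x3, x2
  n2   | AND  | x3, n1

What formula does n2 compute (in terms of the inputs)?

x3 AND (x3 AND x2)

n1 = x3 AND x2
n2 = x3 AND n1 = x3 AND (x3 AND x2)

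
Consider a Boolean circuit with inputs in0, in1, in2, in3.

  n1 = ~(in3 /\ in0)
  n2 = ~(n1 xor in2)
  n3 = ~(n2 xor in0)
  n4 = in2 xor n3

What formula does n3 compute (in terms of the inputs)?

n1 = ~(in3 /\ in0)
n2 = ~(n1 xor in2) = ~((~(in3 /\ in0)) xor in2)
n3 = ~(n2 xor in0) = ~((~((~(in3 /\ in0)) xor in2)) xor in0)

~((~((~(in3 /\ in0)) xor in2)) xor in0)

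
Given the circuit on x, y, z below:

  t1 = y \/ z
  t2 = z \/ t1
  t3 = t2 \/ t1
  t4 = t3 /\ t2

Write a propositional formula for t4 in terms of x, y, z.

t1 = y \/ z
t2 = z \/ t1 = z \/ (y \/ z)
t3 = t2 \/ t1 = (z \/ (y \/ z)) \/ (y \/ z)
t4 = t3 /\ t2 = ((z \/ (y \/ z)) \/ (y \/ z)) /\ (z \/ (y \/ z))

((z \/ (y \/ z)) \/ (y \/ z)) /\ (z \/ (y \/ z))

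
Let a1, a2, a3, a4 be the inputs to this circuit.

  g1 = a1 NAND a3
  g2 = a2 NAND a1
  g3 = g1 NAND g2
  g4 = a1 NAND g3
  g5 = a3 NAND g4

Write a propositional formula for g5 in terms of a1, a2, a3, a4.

a3 NAND (a1 NAND ((a1 NAND a3) NAND (a2 NAND a1)))

g1 = a1 NAND a3
g2 = a2 NAND a1
g3 = g1 NAND g2 = (a1 NAND a3) NAND (a2 NAND a1)
g4 = a1 NAND g3 = a1 NAND ((a1 NAND a3) NAND (a2 NAND a1))
g5 = a3 NAND g4 = a3 NAND (a1 NAND ((a1 NAND a3) NAND (a2 NAND a1)))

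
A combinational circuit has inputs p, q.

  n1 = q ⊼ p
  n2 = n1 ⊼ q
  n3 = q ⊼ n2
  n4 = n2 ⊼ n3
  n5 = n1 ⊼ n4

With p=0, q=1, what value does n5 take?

n1 = 1 ⊼ 0 = 1
n2 = 1 ⊼ 1 = 0
n3 = 1 ⊼ 0 = 1
n4 = 0 ⊼ 1 = 1
n5 = 1 ⊼ 1 = 0

0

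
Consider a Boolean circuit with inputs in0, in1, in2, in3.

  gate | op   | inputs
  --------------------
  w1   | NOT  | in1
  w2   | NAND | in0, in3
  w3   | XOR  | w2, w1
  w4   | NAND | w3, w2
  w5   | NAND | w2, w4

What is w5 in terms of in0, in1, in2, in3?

(in0 NAND in3) NAND (((in0 NAND in3) XOR NOT in1) NAND (in0 NAND in3))

w1 = NOT in1
w2 = in0 NAND in3
w3 = w2 XOR w1 = (in0 NAND in3) XOR NOT in1
w4 = w3 NAND w2 = ((in0 NAND in3) XOR NOT in1) NAND (in0 NAND in3)
w5 = w2 NAND w4 = (in0 NAND in3) NAND (((in0 NAND in3) XOR NOT in1) NAND (in0 NAND in3))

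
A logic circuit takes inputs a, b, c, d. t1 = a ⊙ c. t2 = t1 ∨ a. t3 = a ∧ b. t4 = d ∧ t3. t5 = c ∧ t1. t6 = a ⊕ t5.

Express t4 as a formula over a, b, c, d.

t3 = a ∧ b
t4 = d ∧ t3 = d ∧ (a ∧ b)

d ∧ (a ∧ b)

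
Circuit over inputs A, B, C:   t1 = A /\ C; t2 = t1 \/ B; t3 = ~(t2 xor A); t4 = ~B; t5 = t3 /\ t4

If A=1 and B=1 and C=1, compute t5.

0

t1 = 1 /\ 1 = 1
t2 = 1 \/ 1 = 1
t3 = ~(1 xor 1) = 1
t4 = ~1 = 0
t5 = 1 /\ 0 = 0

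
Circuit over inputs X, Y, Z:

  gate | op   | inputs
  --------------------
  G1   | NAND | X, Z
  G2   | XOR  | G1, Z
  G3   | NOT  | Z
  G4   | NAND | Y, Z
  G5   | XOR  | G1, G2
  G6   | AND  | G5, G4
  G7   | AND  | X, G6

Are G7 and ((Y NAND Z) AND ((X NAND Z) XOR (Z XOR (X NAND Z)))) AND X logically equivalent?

Yes

G1 = X NAND Z
G2 = G1 XOR Z = (X NAND Z) XOR Z
G4 = Y NAND Z
G5 = G1 XOR G2 = (X NAND Z) XOR ((X NAND Z) XOR Z)
G6 = G5 AND G4 = ((X NAND Z) XOR ((X NAND Z) XOR Z)) AND (Y NAND Z)
G7 = X AND G6 = X AND (((X NAND Z) XOR ((X NAND Z) XOR Z)) AND (Y NAND Z))
At X=0, Y=0, Z=0: circuit gives 0, formula gives 0.
At X=1, Y=0, Z=1: circuit gives 1, formula gives 1.
Agrees on all 8 inputs.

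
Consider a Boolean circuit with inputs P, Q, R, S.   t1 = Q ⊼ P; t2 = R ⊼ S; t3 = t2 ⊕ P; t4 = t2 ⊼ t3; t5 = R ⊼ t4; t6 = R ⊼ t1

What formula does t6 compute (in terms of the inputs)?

t1 = Q ⊼ P
t6 = R ⊼ t1 = R ⊼ (Q ⊼ P)

R ⊼ (Q ⊼ P)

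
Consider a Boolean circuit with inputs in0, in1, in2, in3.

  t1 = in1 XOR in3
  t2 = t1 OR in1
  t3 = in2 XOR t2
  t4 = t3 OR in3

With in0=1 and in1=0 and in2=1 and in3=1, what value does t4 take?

t1 = 0 XOR 1 = 1
t2 = 1 OR 0 = 1
t3 = 1 XOR 1 = 0
t4 = 0 OR 1 = 1

1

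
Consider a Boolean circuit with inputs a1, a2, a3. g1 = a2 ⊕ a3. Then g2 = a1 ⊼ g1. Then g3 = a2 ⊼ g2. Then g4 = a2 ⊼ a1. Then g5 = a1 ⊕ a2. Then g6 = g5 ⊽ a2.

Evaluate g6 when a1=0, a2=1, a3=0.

g5 = 0 ⊕ 1 = 1
g6 = 1 ⊽ 1 = 0

0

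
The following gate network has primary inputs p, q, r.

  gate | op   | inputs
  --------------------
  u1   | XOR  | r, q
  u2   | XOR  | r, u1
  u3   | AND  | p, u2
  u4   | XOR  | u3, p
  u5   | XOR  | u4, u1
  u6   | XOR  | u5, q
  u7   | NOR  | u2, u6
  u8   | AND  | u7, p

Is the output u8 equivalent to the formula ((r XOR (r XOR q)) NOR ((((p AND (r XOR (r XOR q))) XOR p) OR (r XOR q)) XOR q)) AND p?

u1 = r XOR q
u2 = r XOR u1 = r XOR (r XOR q)
u3 = p AND u2 = p AND (r XOR (r XOR q))
u4 = u3 XOR p = (p AND (r XOR (r XOR q))) XOR p
u5 = u4 XOR u1 = ((p AND (r XOR (r XOR q))) XOR p) XOR (r XOR q)
u6 = u5 XOR q = (((p AND (r XOR (r XOR q))) XOR p) XOR (r XOR q)) XOR q
u7 = u2 NOR u6 = (r XOR (r XOR q)) NOR ((((p AND (r XOR (r XOR q))) XOR p) XOR (r XOR q)) XOR q)
u8 = u7 AND p = ((r XOR (r XOR q)) NOR ((((p AND (r XOR (r XOR q))) XOR p) XOR (r XOR q)) XOR q)) AND p
At p=1, q=0, r=1: circuit gives 1, formula gives 0.

No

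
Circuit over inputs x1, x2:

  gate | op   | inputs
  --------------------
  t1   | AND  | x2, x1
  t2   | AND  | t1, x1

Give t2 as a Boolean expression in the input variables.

(x2 AND x1) AND x1

t1 = x2 AND x1
t2 = t1 AND x1 = (x2 AND x1) AND x1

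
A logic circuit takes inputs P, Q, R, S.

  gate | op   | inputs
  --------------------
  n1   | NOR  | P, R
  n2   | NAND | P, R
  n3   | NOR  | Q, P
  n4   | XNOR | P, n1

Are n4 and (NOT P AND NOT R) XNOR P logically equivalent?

Yes

n1 = P NOR R
n4 = P XNOR n1 = P XNOR (P NOR R)
At P=0, Q=0, R=0, S=0: circuit gives 0, formula gives 0.
At P=0, Q=0, R=1, S=0: circuit gives 1, formula gives 1.
Agrees on all 16 inputs.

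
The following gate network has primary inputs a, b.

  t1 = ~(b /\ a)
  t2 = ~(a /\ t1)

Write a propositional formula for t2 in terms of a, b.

~(a /\ (~(b /\ a)))

t1 = ~(b /\ a)
t2 = ~(a /\ t1) = ~(a /\ (~(b /\ a)))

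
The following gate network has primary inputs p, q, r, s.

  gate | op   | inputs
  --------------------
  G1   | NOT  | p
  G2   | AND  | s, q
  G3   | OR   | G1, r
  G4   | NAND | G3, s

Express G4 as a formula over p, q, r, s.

(NOT p OR r) NAND s

G1 = NOT p
G3 = G1 OR r = NOT p OR r
G4 = G3 NAND s = (NOT p OR r) NAND s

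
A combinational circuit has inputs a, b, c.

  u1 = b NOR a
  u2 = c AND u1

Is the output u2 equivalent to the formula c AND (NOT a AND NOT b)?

u1 = b NOR a
u2 = c AND u1 = c AND (b NOR a)
At a=0, b=0, c=0: circuit gives 0, formula gives 0.
At a=0, b=0, c=1: circuit gives 1, formula gives 1.
Agrees on all 8 inputs.

Yes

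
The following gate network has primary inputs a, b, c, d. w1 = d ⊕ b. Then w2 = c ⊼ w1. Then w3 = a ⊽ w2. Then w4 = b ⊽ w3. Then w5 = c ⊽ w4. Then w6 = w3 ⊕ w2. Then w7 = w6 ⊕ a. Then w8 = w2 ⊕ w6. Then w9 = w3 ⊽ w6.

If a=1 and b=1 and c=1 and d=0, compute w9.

w1 = 0 ⊕ 1 = 1
w2 = 1 ⊼ 1 = 0
w3 = 1 ⊽ 0 = 0
w6 = 0 ⊕ 0 = 0
w9 = 0 ⊽ 0 = 1

1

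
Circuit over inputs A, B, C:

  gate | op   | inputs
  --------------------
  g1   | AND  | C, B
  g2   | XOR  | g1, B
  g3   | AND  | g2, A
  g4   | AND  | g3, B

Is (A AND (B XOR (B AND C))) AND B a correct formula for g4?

Yes

g1 = C AND B
g2 = g1 XOR B = (C AND B) XOR B
g3 = g2 AND A = ((C AND B) XOR B) AND A
g4 = g3 AND B = (((C AND B) XOR B) AND A) AND B
At A=0, B=0, C=0: circuit gives 0, formula gives 0.
At A=1, B=1, C=0: circuit gives 1, formula gives 1.
Agrees on all 8 inputs.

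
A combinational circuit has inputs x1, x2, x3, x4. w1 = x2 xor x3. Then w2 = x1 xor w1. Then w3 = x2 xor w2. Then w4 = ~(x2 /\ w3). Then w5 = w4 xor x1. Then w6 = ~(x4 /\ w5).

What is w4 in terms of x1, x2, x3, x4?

w1 = x2 xor x3
w2 = x1 xor w1 = x1 xor (x2 xor x3)
w3 = x2 xor w2 = x2 xor (x1 xor (x2 xor x3))
w4 = ~(x2 /\ w3) = ~(x2 /\ (x2 xor (x1 xor (x2 xor x3))))

~(x2 /\ (x2 xor (x1 xor (x2 xor x3))))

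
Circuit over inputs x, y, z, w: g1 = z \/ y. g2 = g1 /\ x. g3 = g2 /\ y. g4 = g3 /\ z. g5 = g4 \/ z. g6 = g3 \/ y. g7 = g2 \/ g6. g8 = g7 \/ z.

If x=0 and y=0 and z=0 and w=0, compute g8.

g1 = 0 \/ 0 = 0
g2 = 0 /\ 0 = 0
g3 = 0 /\ 0 = 0
g6 = 0 \/ 0 = 0
g7 = 0 \/ 0 = 0
g8 = 0 \/ 0 = 0

0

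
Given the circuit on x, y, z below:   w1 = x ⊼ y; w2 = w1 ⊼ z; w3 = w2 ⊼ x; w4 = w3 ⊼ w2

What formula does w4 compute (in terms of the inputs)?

(((x ⊼ y) ⊼ z) ⊼ x) ⊼ ((x ⊼ y) ⊼ z)

w1 = x ⊼ y
w2 = w1 ⊼ z = (x ⊼ y) ⊼ z
w3 = w2 ⊼ x = ((x ⊼ y) ⊼ z) ⊼ x
w4 = w3 ⊼ w2 = (((x ⊼ y) ⊼ z) ⊼ x) ⊼ ((x ⊼ y) ⊼ z)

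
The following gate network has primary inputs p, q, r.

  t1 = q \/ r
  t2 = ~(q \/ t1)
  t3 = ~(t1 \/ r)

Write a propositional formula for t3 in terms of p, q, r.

t1 = q \/ r
t3 = ~(t1 \/ r) = ~((q \/ r) \/ r)

~((q \/ r) \/ r)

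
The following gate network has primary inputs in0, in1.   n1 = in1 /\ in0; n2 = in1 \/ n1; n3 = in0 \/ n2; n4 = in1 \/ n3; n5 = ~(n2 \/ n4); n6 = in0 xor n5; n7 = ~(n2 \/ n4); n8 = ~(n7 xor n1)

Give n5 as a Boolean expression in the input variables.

n1 = in1 /\ in0
n2 = in1 \/ n1 = in1 \/ (in1 /\ in0)
n3 = in0 \/ n2 = in0 \/ (in1 \/ (in1 /\ in0))
n4 = in1 \/ n3 = in1 \/ (in0 \/ (in1 \/ (in1 /\ in0)))
n5 = ~(n2 \/ n4) = ~((in1 \/ (in1 /\ in0)) \/ (in1 \/ (in0 \/ (in1 \/ (in1 /\ in0)))))

~((in1 \/ (in1 /\ in0)) \/ (in1 \/ (in0 \/ (in1 \/ (in1 /\ in0)))))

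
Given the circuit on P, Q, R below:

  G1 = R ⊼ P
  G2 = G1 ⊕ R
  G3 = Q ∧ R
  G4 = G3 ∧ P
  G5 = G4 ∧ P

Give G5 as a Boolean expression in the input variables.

G3 = Q ∧ R
G4 = G3 ∧ P = (Q ∧ R) ∧ P
G5 = G4 ∧ P = ((Q ∧ R) ∧ P) ∧ P

((Q ∧ R) ∧ P) ∧ P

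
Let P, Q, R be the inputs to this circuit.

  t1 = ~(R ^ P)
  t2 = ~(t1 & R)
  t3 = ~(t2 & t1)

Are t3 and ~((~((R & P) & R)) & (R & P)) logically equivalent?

No

t1 = ~(R ^ P)
t2 = ~(t1 & R) = ~((~(R ^ P)) & R)
t3 = ~(t2 & t1) = ~((~((~(R ^ P)) & R)) & (~(R ^ P)))
At P=0, Q=0, R=0: circuit gives 0, formula gives 1.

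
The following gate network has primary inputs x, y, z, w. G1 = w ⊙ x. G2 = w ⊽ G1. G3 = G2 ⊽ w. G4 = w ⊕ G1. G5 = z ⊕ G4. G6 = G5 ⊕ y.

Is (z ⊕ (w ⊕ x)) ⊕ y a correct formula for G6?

G1 = w ⊙ x
G4 = w ⊕ G1 = w ⊕ (w ⊙ x)
G5 = z ⊕ G4 = z ⊕ (w ⊕ (w ⊙ x))
G6 = G5 ⊕ y = (z ⊕ (w ⊕ (w ⊙ x))) ⊕ y
At x=0, y=0, z=0, w=0: circuit gives 1, formula gives 0.

No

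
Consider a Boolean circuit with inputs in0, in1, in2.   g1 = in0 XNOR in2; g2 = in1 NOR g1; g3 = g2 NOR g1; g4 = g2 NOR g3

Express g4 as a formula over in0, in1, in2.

(in1 NOR (in0 XNOR in2)) NOR ((in1 NOR (in0 XNOR in2)) NOR (in0 XNOR in2))

g1 = in0 XNOR in2
g2 = in1 NOR g1 = in1 NOR (in0 XNOR in2)
g3 = g2 NOR g1 = (in1 NOR (in0 XNOR in2)) NOR (in0 XNOR in2)
g4 = g2 NOR g3 = (in1 NOR (in0 XNOR in2)) NOR ((in1 NOR (in0 XNOR in2)) NOR (in0 XNOR in2))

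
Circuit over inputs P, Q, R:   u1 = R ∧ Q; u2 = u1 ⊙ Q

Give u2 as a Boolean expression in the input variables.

u1 = R ∧ Q
u2 = u1 ⊙ Q = (R ∧ Q) ⊙ Q

(R ∧ Q) ⊙ Q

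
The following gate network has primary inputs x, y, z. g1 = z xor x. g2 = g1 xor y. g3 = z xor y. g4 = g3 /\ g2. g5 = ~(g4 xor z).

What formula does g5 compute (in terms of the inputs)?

~(((z xor y) /\ ((z xor x) xor y)) xor z)

g1 = z xor x
g2 = g1 xor y = (z xor x) xor y
g3 = z xor y
g4 = g3 /\ g2 = (z xor y) /\ ((z xor x) xor y)
g5 = ~(g4 xor z) = ~(((z xor y) /\ ((z xor x) xor y)) xor z)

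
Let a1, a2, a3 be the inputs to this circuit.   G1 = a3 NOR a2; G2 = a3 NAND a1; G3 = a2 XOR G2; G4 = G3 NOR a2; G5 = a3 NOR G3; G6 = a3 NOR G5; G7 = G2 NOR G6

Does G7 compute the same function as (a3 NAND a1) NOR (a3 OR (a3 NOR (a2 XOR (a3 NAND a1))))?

G2 = a3 NAND a1
G3 = a2 XOR G2 = a2 XOR (a3 NAND a1)
G5 = a3 NOR G3 = a3 NOR (a2 XOR (a3 NAND a1))
G6 = a3 NOR G5 = a3 NOR (a3 NOR (a2 XOR (a3 NAND a1)))
G7 = G2 NOR G6 = (a3 NAND a1) NOR (a3 NOR (a3 NOR (a2 XOR (a3 NAND a1))))
At a1=1, a2=0, a3=1: circuit gives 1, formula gives 0.

No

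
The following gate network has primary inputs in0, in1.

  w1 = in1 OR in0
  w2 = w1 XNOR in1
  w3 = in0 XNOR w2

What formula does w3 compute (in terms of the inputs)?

in0 XNOR ((in1 OR in0) XNOR in1)

w1 = in1 OR in0
w2 = w1 XNOR in1 = (in1 OR in0) XNOR in1
w3 = in0 XNOR w2 = in0 XNOR ((in1 OR in0) XNOR in1)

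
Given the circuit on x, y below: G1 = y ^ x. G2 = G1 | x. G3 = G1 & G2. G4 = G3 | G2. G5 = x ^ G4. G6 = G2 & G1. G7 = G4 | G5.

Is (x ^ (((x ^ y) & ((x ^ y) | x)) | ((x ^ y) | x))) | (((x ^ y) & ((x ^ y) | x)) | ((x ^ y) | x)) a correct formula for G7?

G1 = y ^ x
G2 = G1 | x = (y ^ x) | x
G3 = G1 & G2 = (y ^ x) & ((y ^ x) | x)
G4 = G3 | G2 = ((y ^ x) & ((y ^ x) | x)) | ((y ^ x) | x)
G5 = x ^ G4 = x ^ (((y ^ x) & ((y ^ x) | x)) | ((y ^ x) | x))
G7 = G4 | G5 = (((y ^ x) & ((y ^ x) | x)) | ((y ^ x) | x)) | (x ^ (((y ^ x) & ((y ^ x) | x)) | ((y ^ x) | x)))
At x=0, y=0: circuit gives 0, formula gives 0.
At x=0, y=1: circuit gives 1, formula gives 1.
Agrees on all 4 inputs.

Yes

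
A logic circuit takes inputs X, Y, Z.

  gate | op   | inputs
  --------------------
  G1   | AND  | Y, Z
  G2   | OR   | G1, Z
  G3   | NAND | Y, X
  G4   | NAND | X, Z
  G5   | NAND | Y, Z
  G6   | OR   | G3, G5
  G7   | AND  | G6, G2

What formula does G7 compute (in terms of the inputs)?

((Y NAND X) OR (Y NAND Z)) AND ((Y AND Z) OR Z)

G1 = Y AND Z
G2 = G1 OR Z = (Y AND Z) OR Z
G3 = Y NAND X
G5 = Y NAND Z
G6 = G3 OR G5 = (Y NAND X) OR (Y NAND Z)
G7 = G6 AND G2 = ((Y NAND X) OR (Y NAND Z)) AND ((Y AND Z) OR Z)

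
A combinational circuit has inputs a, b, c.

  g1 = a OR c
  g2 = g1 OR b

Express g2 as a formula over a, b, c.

(a OR c) OR b

g1 = a OR c
g2 = g1 OR b = (a OR c) OR b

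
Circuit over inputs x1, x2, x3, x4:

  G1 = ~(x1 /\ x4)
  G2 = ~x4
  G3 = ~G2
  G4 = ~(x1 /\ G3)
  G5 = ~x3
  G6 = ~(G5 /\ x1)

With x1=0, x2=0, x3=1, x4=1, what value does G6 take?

1

G5 = ~1 = 0
G6 = ~(0 /\ 0) = 1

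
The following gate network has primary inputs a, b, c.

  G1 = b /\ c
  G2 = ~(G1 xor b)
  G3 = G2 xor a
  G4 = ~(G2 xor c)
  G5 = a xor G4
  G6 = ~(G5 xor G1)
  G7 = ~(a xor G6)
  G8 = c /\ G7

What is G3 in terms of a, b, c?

(~((b /\ c) xor b)) xor a

G1 = b /\ c
G2 = ~(G1 xor b) = ~((b /\ c) xor b)
G3 = G2 xor a = (~((b /\ c) xor b)) xor a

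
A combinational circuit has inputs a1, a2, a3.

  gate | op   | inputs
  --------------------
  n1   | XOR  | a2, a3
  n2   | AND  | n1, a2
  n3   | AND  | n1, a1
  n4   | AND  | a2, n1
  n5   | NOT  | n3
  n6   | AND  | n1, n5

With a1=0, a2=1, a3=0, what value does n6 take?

n1 = 1 XOR 0 = 1
n3 = 1 AND 0 = 0
n5 = NOT 0 = 1
n6 = 1 AND 1 = 1

1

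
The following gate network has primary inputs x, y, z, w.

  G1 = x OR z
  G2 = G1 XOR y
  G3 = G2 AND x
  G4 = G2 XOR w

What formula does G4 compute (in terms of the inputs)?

((x OR z) XOR y) XOR w

G1 = x OR z
G2 = G1 XOR y = (x OR z) XOR y
G4 = G2 XOR w = ((x OR z) XOR y) XOR w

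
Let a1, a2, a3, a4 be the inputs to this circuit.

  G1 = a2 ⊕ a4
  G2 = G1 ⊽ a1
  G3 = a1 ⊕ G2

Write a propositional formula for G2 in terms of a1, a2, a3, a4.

(a2 ⊕ a4) ⊽ a1

G1 = a2 ⊕ a4
G2 = G1 ⊽ a1 = (a2 ⊕ a4) ⊽ a1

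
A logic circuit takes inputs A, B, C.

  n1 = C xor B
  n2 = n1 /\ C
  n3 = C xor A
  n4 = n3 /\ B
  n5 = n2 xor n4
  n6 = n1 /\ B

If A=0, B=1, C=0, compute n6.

n1 = 0 xor 1 = 1
n6 = 1 /\ 1 = 1

1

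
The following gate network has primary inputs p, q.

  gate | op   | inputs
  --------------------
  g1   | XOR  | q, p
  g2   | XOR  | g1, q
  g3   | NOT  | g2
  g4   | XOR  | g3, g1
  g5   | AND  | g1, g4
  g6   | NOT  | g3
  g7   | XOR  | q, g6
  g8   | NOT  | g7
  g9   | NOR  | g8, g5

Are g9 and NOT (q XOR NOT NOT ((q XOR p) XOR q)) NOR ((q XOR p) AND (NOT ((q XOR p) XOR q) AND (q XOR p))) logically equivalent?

No

g1 = q XOR p
g2 = g1 XOR q = (q XOR p) XOR q
g3 = NOT g2 = NOT ((q XOR p) XOR q)
g4 = g3 XOR g1 = NOT ((q XOR p) XOR q) XOR (q XOR p)
g5 = g1 AND g4 = (q XOR p) AND (NOT ((q XOR p) XOR q) XOR (q XOR p))
g6 = NOT g3 = NOT NOT ((q XOR p) XOR q)
g7 = q XOR g6 = q XOR NOT NOT ((q XOR p) XOR q)
g8 = NOT g7 = NOT (q XOR NOT NOT ((q XOR p) XOR q))
g9 = g8 NOR g5 = NOT (q XOR NOT NOT ((q XOR p) XOR q)) NOR ((q XOR p) AND (NOT ((q XOR p) XOR q) XOR (q XOR p)))
At p=0, q=1: circuit gives 1, formula gives 0.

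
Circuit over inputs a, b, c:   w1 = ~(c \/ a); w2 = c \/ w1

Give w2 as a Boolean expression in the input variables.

c \/ (~(c \/ a))

w1 = ~(c \/ a)
w2 = c \/ w1 = c \/ (~(c \/ a))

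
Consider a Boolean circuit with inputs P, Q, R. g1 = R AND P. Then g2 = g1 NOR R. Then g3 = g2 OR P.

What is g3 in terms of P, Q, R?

((R AND P) NOR R) OR P

g1 = R AND P
g2 = g1 NOR R = (R AND P) NOR R
g3 = g2 OR P = ((R AND P) NOR R) OR P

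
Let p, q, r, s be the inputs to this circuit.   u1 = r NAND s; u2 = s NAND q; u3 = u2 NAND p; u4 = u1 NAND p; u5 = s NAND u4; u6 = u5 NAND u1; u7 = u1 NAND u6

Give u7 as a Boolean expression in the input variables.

u1 = r NAND s
u4 = u1 NAND p = (r NAND s) NAND p
u5 = s NAND u4 = s NAND ((r NAND s) NAND p)
u6 = u5 NAND u1 = (s NAND ((r NAND s) NAND p)) NAND (r NAND s)
u7 = u1 NAND u6 = (r NAND s) NAND ((s NAND ((r NAND s) NAND p)) NAND (r NAND s))

(r NAND s) NAND ((s NAND ((r NAND s) NAND p)) NAND (r NAND s))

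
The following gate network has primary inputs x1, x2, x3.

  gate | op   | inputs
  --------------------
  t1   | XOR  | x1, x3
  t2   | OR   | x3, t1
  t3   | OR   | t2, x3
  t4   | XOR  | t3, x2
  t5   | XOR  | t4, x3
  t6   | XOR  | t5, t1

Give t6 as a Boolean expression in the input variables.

t1 = x1 XOR x3
t2 = x3 OR t1 = x3 OR (x1 XOR x3)
t3 = t2 OR x3 = (x3 OR (x1 XOR x3)) OR x3
t4 = t3 XOR x2 = ((x3 OR (x1 XOR x3)) OR x3) XOR x2
t5 = t4 XOR x3 = (((x3 OR (x1 XOR x3)) OR x3) XOR x2) XOR x3
t6 = t5 XOR t1 = ((((x3 OR (x1 XOR x3)) OR x3) XOR x2) XOR x3) XOR (x1 XOR x3)

((((x3 OR (x1 XOR x3)) OR x3) XOR x2) XOR x3) XOR (x1 XOR x3)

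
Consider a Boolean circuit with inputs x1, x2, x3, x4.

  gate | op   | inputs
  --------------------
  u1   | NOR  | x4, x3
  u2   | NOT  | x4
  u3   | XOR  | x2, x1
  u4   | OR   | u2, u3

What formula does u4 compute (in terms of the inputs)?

u2 = NOT x4
u3 = x2 XOR x1
u4 = u2 OR u3 = NOT x4 OR (x2 XOR x1)

NOT x4 OR (x2 XOR x1)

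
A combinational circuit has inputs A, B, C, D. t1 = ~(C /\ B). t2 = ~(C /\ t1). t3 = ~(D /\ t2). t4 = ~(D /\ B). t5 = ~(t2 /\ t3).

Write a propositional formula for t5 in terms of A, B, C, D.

t1 = ~(C /\ B)
t2 = ~(C /\ t1) = ~(C /\ (~(C /\ B)))
t3 = ~(D /\ t2) = ~(D /\ (~(C /\ (~(C /\ B)))))
t5 = ~(t2 /\ t3) = ~((~(C /\ (~(C /\ B)))) /\ (~(D /\ (~(C /\ (~(C /\ B)))))))

~((~(C /\ (~(C /\ B)))) /\ (~(D /\ (~(C /\ (~(C /\ B)))))))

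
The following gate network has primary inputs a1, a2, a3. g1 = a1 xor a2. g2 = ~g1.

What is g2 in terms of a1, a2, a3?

g1 = a1 xor a2
g2 = ~g1 = ~(a1 xor a2)

~(a1 xor a2)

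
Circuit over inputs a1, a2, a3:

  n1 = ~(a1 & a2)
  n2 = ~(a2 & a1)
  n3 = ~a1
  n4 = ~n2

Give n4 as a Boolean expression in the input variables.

n2 = ~(a2 & a1)
n4 = ~n2 = ~(~(a2 & a1))

~(~(a2 & a1))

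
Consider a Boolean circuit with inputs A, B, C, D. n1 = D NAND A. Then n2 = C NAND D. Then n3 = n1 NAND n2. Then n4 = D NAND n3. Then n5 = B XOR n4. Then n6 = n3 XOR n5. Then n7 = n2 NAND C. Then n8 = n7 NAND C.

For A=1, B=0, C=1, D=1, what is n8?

0

n2 = 1 NAND 1 = 0
n7 = 0 NAND 1 = 1
n8 = 1 NAND 1 = 0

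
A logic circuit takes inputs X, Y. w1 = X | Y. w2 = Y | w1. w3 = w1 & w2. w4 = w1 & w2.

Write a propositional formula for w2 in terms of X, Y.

Y | (X | Y)

w1 = X | Y
w2 = Y | w1 = Y | (X | Y)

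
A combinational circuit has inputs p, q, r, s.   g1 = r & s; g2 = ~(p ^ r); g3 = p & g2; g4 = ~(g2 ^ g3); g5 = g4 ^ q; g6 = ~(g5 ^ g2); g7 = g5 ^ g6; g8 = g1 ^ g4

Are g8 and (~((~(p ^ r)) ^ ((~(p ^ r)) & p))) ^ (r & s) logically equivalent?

Yes

g1 = r & s
g2 = ~(p ^ r)
g3 = p & g2 = p & (~(p ^ r))
g4 = ~(g2 ^ g3) = ~((~(p ^ r)) ^ (p & (~(p ^ r))))
g8 = g1 ^ g4 = (r & s) ^ (~((~(p ^ r)) ^ (p & (~(p ^ r)))))
At p=0, q=0, r=0, s=0: circuit gives 0, formula gives 0.
At p=0, q=0, r=1, s=0: circuit gives 1, formula gives 1.
Agrees on all 16 inputs.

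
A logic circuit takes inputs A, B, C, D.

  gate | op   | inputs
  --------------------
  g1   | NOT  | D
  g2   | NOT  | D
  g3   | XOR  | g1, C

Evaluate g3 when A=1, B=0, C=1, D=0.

0

g1 = NOT 0 = 1
g3 = 1 XOR 1 = 0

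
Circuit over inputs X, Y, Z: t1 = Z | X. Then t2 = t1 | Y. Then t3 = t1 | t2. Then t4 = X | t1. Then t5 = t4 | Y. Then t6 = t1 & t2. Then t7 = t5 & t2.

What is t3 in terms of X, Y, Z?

t1 = Z | X
t2 = t1 | Y = (Z | X) | Y
t3 = t1 | t2 = (Z | X) | ((Z | X) | Y)

(Z | X) | ((Z | X) | Y)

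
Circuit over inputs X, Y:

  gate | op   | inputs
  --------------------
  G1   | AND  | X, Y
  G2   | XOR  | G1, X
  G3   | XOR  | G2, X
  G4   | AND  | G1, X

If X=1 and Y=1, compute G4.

G1 = 1 AND 1 = 1
G4 = 1 AND 1 = 1

1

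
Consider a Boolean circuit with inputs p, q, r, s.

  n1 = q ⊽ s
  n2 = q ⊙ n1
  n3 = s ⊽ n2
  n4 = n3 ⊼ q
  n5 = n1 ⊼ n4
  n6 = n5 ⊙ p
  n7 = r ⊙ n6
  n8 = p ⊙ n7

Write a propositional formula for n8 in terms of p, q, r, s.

n1 = q ⊽ s
n2 = q ⊙ n1 = q ⊙ (q ⊽ s)
n3 = s ⊽ n2 = s ⊽ (q ⊙ (q ⊽ s))
n4 = n3 ⊼ q = (s ⊽ (q ⊙ (q ⊽ s))) ⊼ q
n5 = n1 ⊼ n4 = (q ⊽ s) ⊼ ((s ⊽ (q ⊙ (q ⊽ s))) ⊼ q)
n6 = n5 ⊙ p = ((q ⊽ s) ⊼ ((s ⊽ (q ⊙ (q ⊽ s))) ⊼ q)) ⊙ p
n7 = r ⊙ n6 = r ⊙ (((q ⊽ s) ⊼ ((s ⊽ (q ⊙ (q ⊽ s))) ⊼ q)) ⊙ p)
n8 = p ⊙ n7 = p ⊙ (r ⊙ (((q ⊽ s) ⊼ ((s ⊽ (q ⊙ (q ⊽ s))) ⊼ q)) ⊙ p))

p ⊙ (r ⊙ (((q ⊽ s) ⊼ ((s ⊽ (q ⊙ (q ⊽ s))) ⊼ q)) ⊙ p))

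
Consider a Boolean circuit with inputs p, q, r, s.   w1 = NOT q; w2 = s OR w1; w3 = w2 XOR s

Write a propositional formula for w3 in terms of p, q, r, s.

(s OR NOT q) XOR s

w1 = NOT q
w2 = s OR w1 = s OR NOT q
w3 = w2 XOR s = (s OR NOT q) XOR s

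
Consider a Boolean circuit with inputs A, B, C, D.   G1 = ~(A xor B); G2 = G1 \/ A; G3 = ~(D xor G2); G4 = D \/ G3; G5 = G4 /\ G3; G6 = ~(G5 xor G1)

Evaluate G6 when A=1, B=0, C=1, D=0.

1

G1 = ~(1 xor 0) = 0
G2 = 0 \/ 1 = 1
G3 = ~(0 xor 1) = 0
G4 = 0 \/ 0 = 0
G5 = 0 /\ 0 = 0
G6 = ~(0 xor 0) = 1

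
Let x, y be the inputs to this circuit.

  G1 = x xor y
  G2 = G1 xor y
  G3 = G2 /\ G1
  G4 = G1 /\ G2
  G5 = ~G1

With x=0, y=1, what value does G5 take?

G1 = 0 xor 1 = 1
G5 = ~1 = 0

0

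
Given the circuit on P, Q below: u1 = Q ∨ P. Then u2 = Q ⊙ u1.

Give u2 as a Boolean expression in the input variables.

Q ⊙ (Q ∨ P)

u1 = Q ∨ P
u2 = Q ⊙ u1 = Q ⊙ (Q ∨ P)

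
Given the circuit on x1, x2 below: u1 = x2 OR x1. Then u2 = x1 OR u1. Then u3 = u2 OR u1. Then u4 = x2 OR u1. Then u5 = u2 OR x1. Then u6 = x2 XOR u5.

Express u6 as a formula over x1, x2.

u1 = x2 OR x1
u2 = x1 OR u1 = x1 OR (x2 OR x1)
u5 = u2 OR x1 = (x1 OR (x2 OR x1)) OR x1
u6 = x2 XOR u5 = x2 XOR ((x1 OR (x2 OR x1)) OR x1)

x2 XOR ((x1 OR (x2 OR x1)) OR x1)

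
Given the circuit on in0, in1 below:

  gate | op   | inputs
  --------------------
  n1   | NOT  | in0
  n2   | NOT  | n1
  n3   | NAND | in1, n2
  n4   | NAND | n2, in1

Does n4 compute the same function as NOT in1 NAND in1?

n1 = NOT in0
n2 = NOT n1 = NOT NOT in0
n4 = n2 NAND in1 = NOT NOT in0 NAND in1
At in0=1, in1=1: circuit gives 0, formula gives 1.

No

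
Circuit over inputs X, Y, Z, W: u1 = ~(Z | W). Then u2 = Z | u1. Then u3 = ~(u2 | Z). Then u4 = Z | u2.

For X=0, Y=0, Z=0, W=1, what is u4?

u1 = ~(0 | 1) = 0
u2 = 0 | 0 = 0
u4 = 0 | 0 = 0

0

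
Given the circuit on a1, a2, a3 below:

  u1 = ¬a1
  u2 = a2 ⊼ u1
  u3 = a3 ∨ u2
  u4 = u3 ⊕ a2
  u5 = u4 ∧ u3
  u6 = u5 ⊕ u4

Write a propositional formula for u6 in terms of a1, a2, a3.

u1 = ¬a1
u2 = a2 ⊼ u1 = a2 ⊼ ¬a1
u3 = a3 ∨ u2 = a3 ∨ (a2 ⊼ ¬a1)
u4 = u3 ⊕ a2 = (a3 ∨ (a2 ⊼ ¬a1)) ⊕ a2
u5 = u4 ∧ u3 = ((a3 ∨ (a2 ⊼ ¬a1)) ⊕ a2) ∧ (a3 ∨ (a2 ⊼ ¬a1))
u6 = u5 ⊕ u4 = (((a3 ∨ (a2 ⊼ ¬a1)) ⊕ a2) ∧ (a3 ∨ (a2 ⊼ ¬a1))) ⊕ ((a3 ∨ (a2 ⊼ ¬a1)) ⊕ a2)

(((a3 ∨ (a2 ⊼ ¬a1)) ⊕ a2) ∧ (a3 ∨ (a2 ⊼ ¬a1))) ⊕ ((a3 ∨ (a2 ⊼ ¬a1)) ⊕ a2)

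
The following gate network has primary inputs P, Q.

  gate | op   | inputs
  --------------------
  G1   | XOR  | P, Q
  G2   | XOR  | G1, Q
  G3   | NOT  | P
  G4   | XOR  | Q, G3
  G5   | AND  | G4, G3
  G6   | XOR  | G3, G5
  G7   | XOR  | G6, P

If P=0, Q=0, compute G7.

0

G3 = NOT 0 = 1
G4 = 0 XOR 1 = 1
G5 = 1 AND 1 = 1
G6 = 1 XOR 1 = 0
G7 = 0 XOR 0 = 0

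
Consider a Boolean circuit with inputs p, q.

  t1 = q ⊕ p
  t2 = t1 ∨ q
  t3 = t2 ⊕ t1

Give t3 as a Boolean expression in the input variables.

((q ⊕ p) ∨ q) ⊕ (q ⊕ p)

t1 = q ⊕ p
t2 = t1 ∨ q = (q ⊕ p) ∨ q
t3 = t2 ⊕ t1 = ((q ⊕ p) ∨ q) ⊕ (q ⊕ p)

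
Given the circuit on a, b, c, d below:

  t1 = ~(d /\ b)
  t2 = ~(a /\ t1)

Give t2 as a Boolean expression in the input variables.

t1 = ~(d /\ b)
t2 = ~(a /\ t1) = ~(a /\ (~(d /\ b)))

~(a /\ (~(d /\ b)))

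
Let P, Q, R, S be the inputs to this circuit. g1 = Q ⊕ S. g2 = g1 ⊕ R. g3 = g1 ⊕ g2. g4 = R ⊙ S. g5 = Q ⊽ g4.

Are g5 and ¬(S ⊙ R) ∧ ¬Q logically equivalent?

g4 = R ⊙ S
g5 = Q ⊽ g4 = Q ⊽ (R ⊙ S)
At P=0, Q=0, R=0, S=0: circuit gives 0, formula gives 0.
At P=0, Q=0, R=0, S=1: circuit gives 1, formula gives 1.
Agrees on all 16 inputs.

Yes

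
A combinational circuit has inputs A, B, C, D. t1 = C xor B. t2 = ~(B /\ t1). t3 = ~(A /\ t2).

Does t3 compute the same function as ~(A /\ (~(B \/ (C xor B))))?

t1 = C xor B
t2 = ~(B /\ t1) = ~(B /\ (C xor B))
t3 = ~(A /\ t2) = ~(A /\ (~(B /\ (C xor B))))
At A=1, B=0, C=1, D=0: circuit gives 0, formula gives 1.

No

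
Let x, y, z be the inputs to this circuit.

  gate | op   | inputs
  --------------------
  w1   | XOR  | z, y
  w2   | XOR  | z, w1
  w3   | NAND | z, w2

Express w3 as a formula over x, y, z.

w1 = z XOR y
w2 = z XOR w1 = z XOR (z XOR y)
w3 = z NAND w2 = z NAND (z XOR (z XOR y))

z NAND (z XOR (z XOR y))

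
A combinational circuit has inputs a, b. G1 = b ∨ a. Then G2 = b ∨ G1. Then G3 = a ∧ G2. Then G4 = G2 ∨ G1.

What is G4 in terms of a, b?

G1 = b ∨ a
G2 = b ∨ G1 = b ∨ (b ∨ a)
G4 = G2 ∨ G1 = (b ∨ (b ∨ a)) ∨ (b ∨ a)

(b ∨ (b ∨ a)) ∨ (b ∨ a)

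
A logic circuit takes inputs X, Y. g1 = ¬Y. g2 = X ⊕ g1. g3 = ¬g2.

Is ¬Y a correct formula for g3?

No

g1 = ¬Y
g2 = X ⊕ g1 = X ⊕ ¬Y
g3 = ¬g2 = ¬(X ⊕ ¬Y)
At X=0, Y=0: circuit gives 0, formula gives 1.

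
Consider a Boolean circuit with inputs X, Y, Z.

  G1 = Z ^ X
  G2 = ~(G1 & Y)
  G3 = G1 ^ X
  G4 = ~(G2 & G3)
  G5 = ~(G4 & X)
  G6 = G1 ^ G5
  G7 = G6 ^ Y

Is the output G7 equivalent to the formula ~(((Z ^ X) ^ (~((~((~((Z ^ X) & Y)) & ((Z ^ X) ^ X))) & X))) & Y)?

G1 = Z ^ X
G2 = ~(G1 & Y) = ~((Z ^ X) & Y)
G3 = G1 ^ X = (Z ^ X) ^ X
G4 = ~(G2 & G3) = ~((~((Z ^ X) & Y)) & ((Z ^ X) ^ X))
G5 = ~(G4 & X) = ~((~((~((Z ^ X) & Y)) & ((Z ^ X) ^ X))) & X)
G6 = G1 ^ G5 = (Z ^ X) ^ (~((~((~((Z ^ X) & Y)) & ((Z ^ X) ^ X))) & X))
G7 = G6 ^ Y = ((Z ^ X) ^ (~((~((~((Z ^ X) & Y)) & ((Z ^ X) ^ X))) & X))) ^ Y
At X=0, Y=0, Z=1: circuit gives 0, formula gives 1.

No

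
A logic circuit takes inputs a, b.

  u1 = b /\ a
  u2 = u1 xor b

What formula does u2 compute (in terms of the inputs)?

u1 = b /\ a
u2 = u1 xor b = (b /\ a) xor b

(b /\ a) xor b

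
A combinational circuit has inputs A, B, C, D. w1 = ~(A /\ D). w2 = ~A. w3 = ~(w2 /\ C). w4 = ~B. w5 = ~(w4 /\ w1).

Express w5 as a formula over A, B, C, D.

~(~B /\ (~(A /\ D)))

w1 = ~(A /\ D)
w4 = ~B
w5 = ~(w4 /\ w1) = ~(~B /\ (~(A /\ D)))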